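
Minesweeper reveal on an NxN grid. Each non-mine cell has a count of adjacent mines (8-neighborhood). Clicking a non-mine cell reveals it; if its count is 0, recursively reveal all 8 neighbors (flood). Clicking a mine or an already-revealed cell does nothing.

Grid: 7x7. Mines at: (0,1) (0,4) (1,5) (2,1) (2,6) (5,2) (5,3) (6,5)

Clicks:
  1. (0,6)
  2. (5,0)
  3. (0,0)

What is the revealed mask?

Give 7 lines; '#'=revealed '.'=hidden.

Answer: #.....#
.......
.......
##.....
##.....
##.....
##.....

Derivation:
Click 1 (0,6) count=1: revealed 1 new [(0,6)] -> total=1
Click 2 (5,0) count=0: revealed 8 new [(3,0) (3,1) (4,0) (4,1) (5,0) (5,1) (6,0) (6,1)] -> total=9
Click 3 (0,0) count=1: revealed 1 new [(0,0)] -> total=10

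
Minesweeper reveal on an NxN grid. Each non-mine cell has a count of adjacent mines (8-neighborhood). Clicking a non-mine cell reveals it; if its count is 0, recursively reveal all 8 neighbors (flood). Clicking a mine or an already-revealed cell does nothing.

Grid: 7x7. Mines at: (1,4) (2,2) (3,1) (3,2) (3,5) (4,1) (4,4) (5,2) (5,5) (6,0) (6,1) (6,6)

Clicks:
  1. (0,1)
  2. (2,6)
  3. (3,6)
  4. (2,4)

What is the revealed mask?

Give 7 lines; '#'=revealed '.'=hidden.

Click 1 (0,1) count=0: revealed 10 new [(0,0) (0,1) (0,2) (0,3) (1,0) (1,1) (1,2) (1,3) (2,0) (2,1)] -> total=10
Click 2 (2,6) count=1: revealed 1 new [(2,6)] -> total=11
Click 3 (3,6) count=1: revealed 1 new [(3,6)] -> total=12
Click 4 (2,4) count=2: revealed 1 new [(2,4)] -> total=13

Answer: ####...
####...
##..#.#
......#
.......
.......
.......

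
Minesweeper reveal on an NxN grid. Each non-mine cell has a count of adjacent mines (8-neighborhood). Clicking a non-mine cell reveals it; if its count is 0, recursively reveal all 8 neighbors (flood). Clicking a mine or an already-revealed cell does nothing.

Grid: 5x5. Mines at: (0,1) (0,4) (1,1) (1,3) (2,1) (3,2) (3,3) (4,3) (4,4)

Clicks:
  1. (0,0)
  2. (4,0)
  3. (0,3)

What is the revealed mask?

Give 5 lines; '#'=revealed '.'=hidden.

Answer: #..#.
.....
.....
##...
##...

Derivation:
Click 1 (0,0) count=2: revealed 1 new [(0,0)] -> total=1
Click 2 (4,0) count=0: revealed 4 new [(3,0) (3,1) (4,0) (4,1)] -> total=5
Click 3 (0,3) count=2: revealed 1 new [(0,3)] -> total=6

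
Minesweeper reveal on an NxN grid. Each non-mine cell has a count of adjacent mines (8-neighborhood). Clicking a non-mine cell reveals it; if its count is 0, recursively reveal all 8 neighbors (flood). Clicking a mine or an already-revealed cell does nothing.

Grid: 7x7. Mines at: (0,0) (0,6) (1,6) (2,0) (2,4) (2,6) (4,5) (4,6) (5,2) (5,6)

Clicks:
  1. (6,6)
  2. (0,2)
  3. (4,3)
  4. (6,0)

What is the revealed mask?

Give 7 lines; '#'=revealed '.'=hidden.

Click 1 (6,6) count=1: revealed 1 new [(6,6)] -> total=1
Click 2 (0,2) count=0: revealed 19 new [(0,1) (0,2) (0,3) (0,4) (0,5) (1,1) (1,2) (1,3) (1,4) (1,5) (2,1) (2,2) (2,3) (3,1) (3,2) (3,3) (4,1) (4,2) (4,3)] -> total=20
Click 3 (4,3) count=1: revealed 0 new [(none)] -> total=20
Click 4 (6,0) count=0: revealed 6 new [(3,0) (4,0) (5,0) (5,1) (6,0) (6,1)] -> total=26

Answer: .#####.
.#####.
.###...
####...
####...
##.....
##....#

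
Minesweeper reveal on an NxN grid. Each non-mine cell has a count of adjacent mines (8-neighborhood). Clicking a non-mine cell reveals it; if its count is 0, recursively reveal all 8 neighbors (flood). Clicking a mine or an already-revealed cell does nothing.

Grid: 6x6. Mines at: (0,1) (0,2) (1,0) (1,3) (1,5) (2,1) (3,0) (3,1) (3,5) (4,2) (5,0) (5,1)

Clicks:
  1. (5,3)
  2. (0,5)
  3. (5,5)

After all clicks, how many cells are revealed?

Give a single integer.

Answer: 7

Derivation:
Click 1 (5,3) count=1: revealed 1 new [(5,3)] -> total=1
Click 2 (0,5) count=1: revealed 1 new [(0,5)] -> total=2
Click 3 (5,5) count=0: revealed 5 new [(4,3) (4,4) (4,5) (5,4) (5,5)] -> total=7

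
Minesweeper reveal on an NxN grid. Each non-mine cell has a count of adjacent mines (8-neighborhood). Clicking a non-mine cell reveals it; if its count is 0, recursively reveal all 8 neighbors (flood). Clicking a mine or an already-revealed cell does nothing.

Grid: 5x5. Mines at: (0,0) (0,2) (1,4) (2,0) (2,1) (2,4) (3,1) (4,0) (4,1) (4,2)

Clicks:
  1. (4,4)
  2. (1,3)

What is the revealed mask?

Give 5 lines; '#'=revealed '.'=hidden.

Click 1 (4,4) count=0: revealed 4 new [(3,3) (3,4) (4,3) (4,4)] -> total=4
Click 2 (1,3) count=3: revealed 1 new [(1,3)] -> total=5

Answer: .....
...#.
.....
...##
...##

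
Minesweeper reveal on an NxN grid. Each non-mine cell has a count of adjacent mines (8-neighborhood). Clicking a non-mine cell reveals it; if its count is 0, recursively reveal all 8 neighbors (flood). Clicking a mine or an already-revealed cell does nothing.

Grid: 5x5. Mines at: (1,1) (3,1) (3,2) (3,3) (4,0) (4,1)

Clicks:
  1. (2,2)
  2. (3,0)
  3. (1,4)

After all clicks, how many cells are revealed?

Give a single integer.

Click 1 (2,2) count=4: revealed 1 new [(2,2)] -> total=1
Click 2 (3,0) count=3: revealed 1 new [(3,0)] -> total=2
Click 3 (1,4) count=0: revealed 8 new [(0,2) (0,3) (0,4) (1,2) (1,3) (1,4) (2,3) (2,4)] -> total=10

Answer: 10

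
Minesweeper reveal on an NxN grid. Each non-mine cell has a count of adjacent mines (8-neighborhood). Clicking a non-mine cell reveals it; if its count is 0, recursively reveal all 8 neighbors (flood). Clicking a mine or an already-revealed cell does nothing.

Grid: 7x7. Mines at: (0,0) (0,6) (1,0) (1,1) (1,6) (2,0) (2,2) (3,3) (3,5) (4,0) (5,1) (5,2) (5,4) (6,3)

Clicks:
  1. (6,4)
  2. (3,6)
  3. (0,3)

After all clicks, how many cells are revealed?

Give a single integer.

Answer: 13

Derivation:
Click 1 (6,4) count=2: revealed 1 new [(6,4)] -> total=1
Click 2 (3,6) count=1: revealed 1 new [(3,6)] -> total=2
Click 3 (0,3) count=0: revealed 11 new [(0,2) (0,3) (0,4) (0,5) (1,2) (1,3) (1,4) (1,5) (2,3) (2,4) (2,5)] -> total=13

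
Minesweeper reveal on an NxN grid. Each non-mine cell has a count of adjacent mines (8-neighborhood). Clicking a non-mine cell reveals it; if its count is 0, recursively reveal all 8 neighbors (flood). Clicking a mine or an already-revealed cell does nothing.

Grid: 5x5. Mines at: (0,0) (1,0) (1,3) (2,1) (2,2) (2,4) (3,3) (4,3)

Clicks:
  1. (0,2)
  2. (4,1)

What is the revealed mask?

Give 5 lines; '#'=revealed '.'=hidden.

Click 1 (0,2) count=1: revealed 1 new [(0,2)] -> total=1
Click 2 (4,1) count=0: revealed 6 new [(3,0) (3,1) (3,2) (4,0) (4,1) (4,2)] -> total=7

Answer: ..#..
.....
.....
###..
###..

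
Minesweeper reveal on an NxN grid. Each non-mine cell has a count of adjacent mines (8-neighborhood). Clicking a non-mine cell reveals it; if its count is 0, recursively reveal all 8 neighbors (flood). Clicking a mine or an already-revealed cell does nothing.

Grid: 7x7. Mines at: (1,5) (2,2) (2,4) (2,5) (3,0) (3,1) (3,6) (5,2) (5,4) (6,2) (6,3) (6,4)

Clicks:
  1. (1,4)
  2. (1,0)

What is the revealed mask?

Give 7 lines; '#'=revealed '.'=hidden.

Click 1 (1,4) count=3: revealed 1 new [(1,4)] -> total=1
Click 2 (1,0) count=0: revealed 11 new [(0,0) (0,1) (0,2) (0,3) (0,4) (1,0) (1,1) (1,2) (1,3) (2,0) (2,1)] -> total=12

Answer: #####..
#####..
##.....
.......
.......
.......
.......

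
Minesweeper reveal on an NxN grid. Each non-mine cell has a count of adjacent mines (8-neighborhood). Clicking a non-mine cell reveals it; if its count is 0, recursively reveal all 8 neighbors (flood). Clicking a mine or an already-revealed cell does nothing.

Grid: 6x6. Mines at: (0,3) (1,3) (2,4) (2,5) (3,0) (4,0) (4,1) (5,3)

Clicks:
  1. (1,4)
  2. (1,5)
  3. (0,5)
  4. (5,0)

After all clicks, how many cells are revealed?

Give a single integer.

Answer: 5

Derivation:
Click 1 (1,4) count=4: revealed 1 new [(1,4)] -> total=1
Click 2 (1,5) count=2: revealed 1 new [(1,5)] -> total=2
Click 3 (0,5) count=0: revealed 2 new [(0,4) (0,5)] -> total=4
Click 4 (5,0) count=2: revealed 1 new [(5,0)] -> total=5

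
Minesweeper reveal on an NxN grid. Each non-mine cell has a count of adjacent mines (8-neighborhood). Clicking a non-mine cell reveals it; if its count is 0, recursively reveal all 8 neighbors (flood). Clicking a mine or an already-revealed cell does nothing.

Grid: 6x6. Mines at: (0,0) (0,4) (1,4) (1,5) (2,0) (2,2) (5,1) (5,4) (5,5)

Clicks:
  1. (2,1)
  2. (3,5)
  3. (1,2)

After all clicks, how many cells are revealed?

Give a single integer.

Click 1 (2,1) count=2: revealed 1 new [(2,1)] -> total=1
Click 2 (3,5) count=0: revealed 9 new [(2,3) (2,4) (2,5) (3,3) (3,4) (3,5) (4,3) (4,4) (4,5)] -> total=10
Click 3 (1,2) count=1: revealed 1 new [(1,2)] -> total=11

Answer: 11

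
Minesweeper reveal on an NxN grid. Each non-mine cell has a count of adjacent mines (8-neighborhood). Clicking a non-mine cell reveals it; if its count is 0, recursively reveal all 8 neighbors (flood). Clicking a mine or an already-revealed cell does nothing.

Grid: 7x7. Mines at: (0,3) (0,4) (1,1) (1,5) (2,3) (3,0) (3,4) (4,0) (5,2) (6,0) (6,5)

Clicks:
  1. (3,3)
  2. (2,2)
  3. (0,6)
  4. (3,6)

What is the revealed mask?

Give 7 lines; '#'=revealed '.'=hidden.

Click 1 (3,3) count=2: revealed 1 new [(3,3)] -> total=1
Click 2 (2,2) count=2: revealed 1 new [(2,2)] -> total=2
Click 3 (0,6) count=1: revealed 1 new [(0,6)] -> total=3
Click 4 (3,6) count=0: revealed 8 new [(2,5) (2,6) (3,5) (3,6) (4,5) (4,6) (5,5) (5,6)] -> total=11

Answer: ......#
.......
..#..##
...#.##
.....##
.....##
.......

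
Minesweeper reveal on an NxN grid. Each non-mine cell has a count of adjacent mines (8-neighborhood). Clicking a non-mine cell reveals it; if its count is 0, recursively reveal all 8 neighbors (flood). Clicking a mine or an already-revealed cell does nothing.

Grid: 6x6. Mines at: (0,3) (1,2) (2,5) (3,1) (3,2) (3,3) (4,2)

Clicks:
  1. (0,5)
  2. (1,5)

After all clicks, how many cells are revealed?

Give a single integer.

Answer: 4

Derivation:
Click 1 (0,5) count=0: revealed 4 new [(0,4) (0,5) (1,4) (1,5)] -> total=4
Click 2 (1,5) count=1: revealed 0 new [(none)] -> total=4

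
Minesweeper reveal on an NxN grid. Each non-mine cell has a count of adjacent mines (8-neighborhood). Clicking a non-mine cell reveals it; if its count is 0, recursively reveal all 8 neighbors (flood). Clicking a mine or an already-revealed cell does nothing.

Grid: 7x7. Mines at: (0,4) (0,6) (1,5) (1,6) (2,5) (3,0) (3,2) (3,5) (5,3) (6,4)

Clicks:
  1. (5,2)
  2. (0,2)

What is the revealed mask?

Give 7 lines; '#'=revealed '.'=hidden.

Click 1 (5,2) count=1: revealed 1 new [(5,2)] -> total=1
Click 2 (0,2) count=0: revealed 12 new [(0,0) (0,1) (0,2) (0,3) (1,0) (1,1) (1,2) (1,3) (2,0) (2,1) (2,2) (2,3)] -> total=13

Answer: ####...
####...
####...
.......
.......
..#....
.......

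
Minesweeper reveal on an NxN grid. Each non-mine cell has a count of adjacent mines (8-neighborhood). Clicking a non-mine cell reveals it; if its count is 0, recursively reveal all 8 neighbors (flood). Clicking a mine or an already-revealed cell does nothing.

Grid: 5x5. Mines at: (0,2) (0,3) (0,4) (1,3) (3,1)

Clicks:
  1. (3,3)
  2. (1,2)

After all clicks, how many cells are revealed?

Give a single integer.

Click 1 (3,3) count=0: revealed 9 new [(2,2) (2,3) (2,4) (3,2) (3,3) (3,4) (4,2) (4,3) (4,4)] -> total=9
Click 2 (1,2) count=3: revealed 1 new [(1,2)] -> total=10

Answer: 10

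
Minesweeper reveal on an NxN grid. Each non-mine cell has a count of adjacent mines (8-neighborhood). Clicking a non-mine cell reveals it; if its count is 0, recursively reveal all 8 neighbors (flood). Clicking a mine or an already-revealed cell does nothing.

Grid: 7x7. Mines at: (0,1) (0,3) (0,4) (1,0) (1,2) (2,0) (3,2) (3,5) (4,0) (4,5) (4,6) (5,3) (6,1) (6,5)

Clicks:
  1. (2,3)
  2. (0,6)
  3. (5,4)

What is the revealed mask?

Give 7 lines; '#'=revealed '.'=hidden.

Answer: .....##
.....##
...#.##
.......
.......
....#..
.......

Derivation:
Click 1 (2,3) count=2: revealed 1 new [(2,3)] -> total=1
Click 2 (0,6) count=0: revealed 6 new [(0,5) (0,6) (1,5) (1,6) (2,5) (2,6)] -> total=7
Click 3 (5,4) count=3: revealed 1 new [(5,4)] -> total=8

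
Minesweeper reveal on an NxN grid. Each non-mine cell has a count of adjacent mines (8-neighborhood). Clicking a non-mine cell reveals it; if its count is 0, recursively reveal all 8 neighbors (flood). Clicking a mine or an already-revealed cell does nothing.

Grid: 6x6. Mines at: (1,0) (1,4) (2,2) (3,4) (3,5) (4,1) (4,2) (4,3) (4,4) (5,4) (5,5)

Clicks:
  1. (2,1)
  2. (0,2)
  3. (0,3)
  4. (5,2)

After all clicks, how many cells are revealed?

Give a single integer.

Click 1 (2,1) count=2: revealed 1 new [(2,1)] -> total=1
Click 2 (0,2) count=0: revealed 6 new [(0,1) (0,2) (0,3) (1,1) (1,2) (1,3)] -> total=7
Click 3 (0,3) count=1: revealed 0 new [(none)] -> total=7
Click 4 (5,2) count=3: revealed 1 new [(5,2)] -> total=8

Answer: 8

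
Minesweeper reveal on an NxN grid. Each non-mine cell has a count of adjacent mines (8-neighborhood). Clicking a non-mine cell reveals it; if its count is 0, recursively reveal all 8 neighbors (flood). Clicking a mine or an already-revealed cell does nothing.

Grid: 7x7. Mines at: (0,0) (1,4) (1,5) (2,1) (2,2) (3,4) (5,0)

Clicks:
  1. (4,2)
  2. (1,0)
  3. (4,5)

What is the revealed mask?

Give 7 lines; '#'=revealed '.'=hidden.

Answer: .......
#......
.....##
.###.##
.######
.######
.######

Derivation:
Click 1 (4,2) count=0: revealed 25 new [(2,5) (2,6) (3,1) (3,2) (3,3) (3,5) (3,6) (4,1) (4,2) (4,3) (4,4) (4,5) (4,6) (5,1) (5,2) (5,3) (5,4) (5,5) (5,6) (6,1) (6,2) (6,3) (6,4) (6,5) (6,6)] -> total=25
Click 2 (1,0) count=2: revealed 1 new [(1,0)] -> total=26
Click 3 (4,5) count=1: revealed 0 new [(none)] -> total=26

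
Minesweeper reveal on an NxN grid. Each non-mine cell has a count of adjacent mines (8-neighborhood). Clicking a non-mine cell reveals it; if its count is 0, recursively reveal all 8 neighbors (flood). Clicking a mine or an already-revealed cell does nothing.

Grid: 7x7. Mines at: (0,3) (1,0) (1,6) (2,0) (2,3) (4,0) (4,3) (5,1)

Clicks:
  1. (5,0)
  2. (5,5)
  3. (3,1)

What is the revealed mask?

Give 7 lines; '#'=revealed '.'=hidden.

Click 1 (5,0) count=2: revealed 1 new [(5,0)] -> total=1
Click 2 (5,5) count=0: revealed 19 new [(2,4) (2,5) (2,6) (3,4) (3,5) (3,6) (4,4) (4,5) (4,6) (5,2) (5,3) (5,4) (5,5) (5,6) (6,2) (6,3) (6,4) (6,5) (6,6)] -> total=20
Click 3 (3,1) count=2: revealed 1 new [(3,1)] -> total=21

Answer: .......
.......
....###
.#..###
....###
#.#####
..#####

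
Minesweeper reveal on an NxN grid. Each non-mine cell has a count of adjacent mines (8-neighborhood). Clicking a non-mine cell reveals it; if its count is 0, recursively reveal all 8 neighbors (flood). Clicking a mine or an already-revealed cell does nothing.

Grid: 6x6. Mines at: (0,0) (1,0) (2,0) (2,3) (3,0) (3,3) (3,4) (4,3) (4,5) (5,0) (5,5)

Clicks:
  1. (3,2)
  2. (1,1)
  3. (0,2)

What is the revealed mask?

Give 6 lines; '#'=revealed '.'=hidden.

Click 1 (3,2) count=3: revealed 1 new [(3,2)] -> total=1
Click 2 (1,1) count=3: revealed 1 new [(1,1)] -> total=2
Click 3 (0,2) count=0: revealed 11 new [(0,1) (0,2) (0,3) (0,4) (0,5) (1,2) (1,3) (1,4) (1,5) (2,4) (2,5)] -> total=13

Answer: .#####
.#####
....##
..#...
......
......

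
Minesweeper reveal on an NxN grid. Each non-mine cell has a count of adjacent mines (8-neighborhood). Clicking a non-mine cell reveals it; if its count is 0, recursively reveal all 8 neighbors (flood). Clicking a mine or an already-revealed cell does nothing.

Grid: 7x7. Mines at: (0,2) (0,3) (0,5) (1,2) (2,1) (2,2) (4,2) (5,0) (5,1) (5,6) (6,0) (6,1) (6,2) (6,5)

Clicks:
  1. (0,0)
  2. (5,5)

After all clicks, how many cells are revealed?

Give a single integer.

Click 1 (0,0) count=0: revealed 4 new [(0,0) (0,1) (1,0) (1,1)] -> total=4
Click 2 (5,5) count=2: revealed 1 new [(5,5)] -> total=5

Answer: 5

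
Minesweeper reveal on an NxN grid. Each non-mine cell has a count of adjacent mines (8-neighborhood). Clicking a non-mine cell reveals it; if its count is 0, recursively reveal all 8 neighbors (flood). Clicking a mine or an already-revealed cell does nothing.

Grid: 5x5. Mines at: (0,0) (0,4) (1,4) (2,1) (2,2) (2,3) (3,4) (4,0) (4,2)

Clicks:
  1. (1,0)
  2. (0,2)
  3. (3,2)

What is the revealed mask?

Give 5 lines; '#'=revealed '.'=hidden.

Answer: .###.
####.
.....
..#..
.....

Derivation:
Click 1 (1,0) count=2: revealed 1 new [(1,0)] -> total=1
Click 2 (0,2) count=0: revealed 6 new [(0,1) (0,2) (0,3) (1,1) (1,2) (1,3)] -> total=7
Click 3 (3,2) count=4: revealed 1 new [(3,2)] -> total=8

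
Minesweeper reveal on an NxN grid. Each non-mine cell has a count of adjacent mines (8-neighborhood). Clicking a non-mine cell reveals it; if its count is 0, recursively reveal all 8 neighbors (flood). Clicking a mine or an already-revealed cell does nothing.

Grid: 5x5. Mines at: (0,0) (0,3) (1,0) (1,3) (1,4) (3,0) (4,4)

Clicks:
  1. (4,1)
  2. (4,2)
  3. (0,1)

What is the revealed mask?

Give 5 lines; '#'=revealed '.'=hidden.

Click 1 (4,1) count=1: revealed 1 new [(4,1)] -> total=1
Click 2 (4,2) count=0: revealed 8 new [(2,1) (2,2) (2,3) (3,1) (3,2) (3,3) (4,2) (4,3)] -> total=9
Click 3 (0,1) count=2: revealed 1 new [(0,1)] -> total=10

Answer: .#...
.....
.###.
.###.
.###.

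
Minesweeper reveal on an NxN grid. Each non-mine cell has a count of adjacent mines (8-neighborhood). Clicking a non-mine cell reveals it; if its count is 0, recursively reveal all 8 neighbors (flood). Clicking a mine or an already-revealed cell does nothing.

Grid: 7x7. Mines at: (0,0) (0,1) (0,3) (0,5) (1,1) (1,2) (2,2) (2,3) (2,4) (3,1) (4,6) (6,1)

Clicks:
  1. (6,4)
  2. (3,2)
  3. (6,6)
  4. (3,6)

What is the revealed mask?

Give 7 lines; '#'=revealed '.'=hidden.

Answer: .......
.......
.......
..#####
..####.
..#####
..#####

Derivation:
Click 1 (6,4) count=0: revealed 18 new [(3,2) (3,3) (3,4) (3,5) (4,2) (4,3) (4,4) (4,5) (5,2) (5,3) (5,4) (5,5) (5,6) (6,2) (6,3) (6,4) (6,5) (6,6)] -> total=18
Click 2 (3,2) count=3: revealed 0 new [(none)] -> total=18
Click 3 (6,6) count=0: revealed 0 new [(none)] -> total=18
Click 4 (3,6) count=1: revealed 1 new [(3,6)] -> total=19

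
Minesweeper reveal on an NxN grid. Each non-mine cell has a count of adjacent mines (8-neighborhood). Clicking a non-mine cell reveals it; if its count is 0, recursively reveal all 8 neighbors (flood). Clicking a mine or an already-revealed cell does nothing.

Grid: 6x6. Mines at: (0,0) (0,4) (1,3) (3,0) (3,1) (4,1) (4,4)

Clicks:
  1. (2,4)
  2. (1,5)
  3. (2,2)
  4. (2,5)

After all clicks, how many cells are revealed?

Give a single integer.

Answer: 7

Derivation:
Click 1 (2,4) count=1: revealed 1 new [(2,4)] -> total=1
Click 2 (1,5) count=1: revealed 1 new [(1,5)] -> total=2
Click 3 (2,2) count=2: revealed 1 new [(2,2)] -> total=3
Click 4 (2,5) count=0: revealed 4 new [(1,4) (2,5) (3,4) (3,5)] -> total=7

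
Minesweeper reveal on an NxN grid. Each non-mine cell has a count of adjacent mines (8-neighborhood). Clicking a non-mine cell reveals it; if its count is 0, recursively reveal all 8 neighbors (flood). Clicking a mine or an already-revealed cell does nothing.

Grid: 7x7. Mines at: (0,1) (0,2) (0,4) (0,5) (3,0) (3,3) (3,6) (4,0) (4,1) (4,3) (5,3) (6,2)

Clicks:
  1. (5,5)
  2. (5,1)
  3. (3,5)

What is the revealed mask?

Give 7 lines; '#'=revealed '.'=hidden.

Answer: .......
.......
.......
.....#.
....###
.#..###
....###

Derivation:
Click 1 (5,5) count=0: revealed 9 new [(4,4) (4,5) (4,6) (5,4) (5,5) (5,6) (6,4) (6,5) (6,6)] -> total=9
Click 2 (5,1) count=3: revealed 1 new [(5,1)] -> total=10
Click 3 (3,5) count=1: revealed 1 new [(3,5)] -> total=11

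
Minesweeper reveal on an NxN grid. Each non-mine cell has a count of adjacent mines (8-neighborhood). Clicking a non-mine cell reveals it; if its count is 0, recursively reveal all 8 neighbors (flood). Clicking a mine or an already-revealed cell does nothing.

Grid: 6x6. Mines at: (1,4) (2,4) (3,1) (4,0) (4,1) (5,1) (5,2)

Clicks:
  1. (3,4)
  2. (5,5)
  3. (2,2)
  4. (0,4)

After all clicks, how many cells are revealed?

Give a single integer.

Answer: 11

Derivation:
Click 1 (3,4) count=1: revealed 1 new [(3,4)] -> total=1
Click 2 (5,5) count=0: revealed 8 new [(3,3) (3,5) (4,3) (4,4) (4,5) (5,3) (5,4) (5,5)] -> total=9
Click 3 (2,2) count=1: revealed 1 new [(2,2)] -> total=10
Click 4 (0,4) count=1: revealed 1 new [(0,4)] -> total=11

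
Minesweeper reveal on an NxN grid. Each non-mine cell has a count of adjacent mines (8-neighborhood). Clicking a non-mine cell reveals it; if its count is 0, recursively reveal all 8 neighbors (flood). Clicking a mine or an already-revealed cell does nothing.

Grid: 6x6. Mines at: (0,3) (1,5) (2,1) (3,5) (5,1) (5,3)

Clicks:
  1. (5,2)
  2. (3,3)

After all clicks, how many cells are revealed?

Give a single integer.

Answer: 13

Derivation:
Click 1 (5,2) count=2: revealed 1 new [(5,2)] -> total=1
Click 2 (3,3) count=0: revealed 12 new [(1,2) (1,3) (1,4) (2,2) (2,3) (2,4) (3,2) (3,3) (3,4) (4,2) (4,3) (4,4)] -> total=13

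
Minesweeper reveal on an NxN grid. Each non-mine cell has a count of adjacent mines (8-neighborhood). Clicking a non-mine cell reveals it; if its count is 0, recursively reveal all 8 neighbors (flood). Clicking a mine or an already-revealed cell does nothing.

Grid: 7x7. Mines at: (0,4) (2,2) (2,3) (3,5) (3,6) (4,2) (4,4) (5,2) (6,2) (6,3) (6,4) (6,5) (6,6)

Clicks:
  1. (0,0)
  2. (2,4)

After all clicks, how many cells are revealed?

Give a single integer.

Click 1 (0,0) count=0: revealed 18 new [(0,0) (0,1) (0,2) (0,3) (1,0) (1,1) (1,2) (1,3) (2,0) (2,1) (3,0) (3,1) (4,0) (4,1) (5,0) (5,1) (6,0) (6,1)] -> total=18
Click 2 (2,4) count=2: revealed 1 new [(2,4)] -> total=19

Answer: 19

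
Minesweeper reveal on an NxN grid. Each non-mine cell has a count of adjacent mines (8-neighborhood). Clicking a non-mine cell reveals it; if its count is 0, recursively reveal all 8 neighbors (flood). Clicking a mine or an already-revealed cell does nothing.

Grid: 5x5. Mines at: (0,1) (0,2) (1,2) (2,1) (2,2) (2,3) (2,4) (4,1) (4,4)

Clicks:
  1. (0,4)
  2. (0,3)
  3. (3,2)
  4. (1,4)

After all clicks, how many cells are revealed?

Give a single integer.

Answer: 5

Derivation:
Click 1 (0,4) count=0: revealed 4 new [(0,3) (0,4) (1,3) (1,4)] -> total=4
Click 2 (0,3) count=2: revealed 0 new [(none)] -> total=4
Click 3 (3,2) count=4: revealed 1 new [(3,2)] -> total=5
Click 4 (1,4) count=2: revealed 0 new [(none)] -> total=5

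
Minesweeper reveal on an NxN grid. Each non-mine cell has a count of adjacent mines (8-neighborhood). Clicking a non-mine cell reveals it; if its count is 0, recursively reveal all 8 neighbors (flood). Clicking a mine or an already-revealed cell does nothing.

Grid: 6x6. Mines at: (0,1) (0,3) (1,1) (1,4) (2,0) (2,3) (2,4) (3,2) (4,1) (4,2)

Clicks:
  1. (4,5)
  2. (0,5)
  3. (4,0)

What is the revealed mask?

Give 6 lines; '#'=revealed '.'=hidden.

Click 1 (4,5) count=0: revealed 9 new [(3,3) (3,4) (3,5) (4,3) (4,4) (4,5) (5,3) (5,4) (5,5)] -> total=9
Click 2 (0,5) count=1: revealed 1 new [(0,5)] -> total=10
Click 3 (4,0) count=1: revealed 1 new [(4,0)] -> total=11

Answer: .....#
......
......
...###
#..###
...###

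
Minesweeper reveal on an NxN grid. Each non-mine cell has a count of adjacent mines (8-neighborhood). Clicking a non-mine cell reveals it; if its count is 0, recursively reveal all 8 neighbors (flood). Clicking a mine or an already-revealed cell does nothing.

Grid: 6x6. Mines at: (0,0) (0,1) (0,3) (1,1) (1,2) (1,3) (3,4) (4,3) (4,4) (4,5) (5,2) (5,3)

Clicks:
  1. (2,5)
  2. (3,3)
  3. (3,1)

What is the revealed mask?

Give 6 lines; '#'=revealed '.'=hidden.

Click 1 (2,5) count=1: revealed 1 new [(2,5)] -> total=1
Click 2 (3,3) count=3: revealed 1 new [(3,3)] -> total=2
Click 3 (3,1) count=0: revealed 11 new [(2,0) (2,1) (2,2) (3,0) (3,1) (3,2) (4,0) (4,1) (4,2) (5,0) (5,1)] -> total=13

Answer: ......
......
###..#
####..
###...
##....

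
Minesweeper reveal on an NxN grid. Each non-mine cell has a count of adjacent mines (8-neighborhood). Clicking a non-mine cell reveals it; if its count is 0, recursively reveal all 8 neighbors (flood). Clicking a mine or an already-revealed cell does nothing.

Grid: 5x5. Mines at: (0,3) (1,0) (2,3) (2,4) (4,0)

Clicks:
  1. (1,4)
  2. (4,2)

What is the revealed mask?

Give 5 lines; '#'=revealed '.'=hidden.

Answer: .....
....#
.....
.####
.####

Derivation:
Click 1 (1,4) count=3: revealed 1 new [(1,4)] -> total=1
Click 2 (4,2) count=0: revealed 8 new [(3,1) (3,2) (3,3) (3,4) (4,1) (4,2) (4,3) (4,4)] -> total=9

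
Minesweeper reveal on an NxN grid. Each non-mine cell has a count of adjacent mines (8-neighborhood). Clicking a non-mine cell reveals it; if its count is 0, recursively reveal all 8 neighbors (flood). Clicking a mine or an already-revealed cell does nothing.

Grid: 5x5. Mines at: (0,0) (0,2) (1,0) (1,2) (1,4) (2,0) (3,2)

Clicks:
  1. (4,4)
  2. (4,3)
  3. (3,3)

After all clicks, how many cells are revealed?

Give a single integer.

Click 1 (4,4) count=0: revealed 6 new [(2,3) (2,4) (3,3) (3,4) (4,3) (4,4)] -> total=6
Click 2 (4,3) count=1: revealed 0 new [(none)] -> total=6
Click 3 (3,3) count=1: revealed 0 new [(none)] -> total=6

Answer: 6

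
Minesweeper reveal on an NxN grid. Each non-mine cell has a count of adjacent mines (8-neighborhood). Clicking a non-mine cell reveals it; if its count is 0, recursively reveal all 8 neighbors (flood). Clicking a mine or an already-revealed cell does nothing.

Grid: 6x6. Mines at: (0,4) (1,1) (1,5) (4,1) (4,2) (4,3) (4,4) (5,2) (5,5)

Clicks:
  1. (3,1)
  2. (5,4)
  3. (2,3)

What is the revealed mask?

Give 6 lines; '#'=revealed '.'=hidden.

Click 1 (3,1) count=2: revealed 1 new [(3,1)] -> total=1
Click 2 (5,4) count=3: revealed 1 new [(5,4)] -> total=2
Click 3 (2,3) count=0: revealed 9 new [(1,2) (1,3) (1,4) (2,2) (2,3) (2,4) (3,2) (3,3) (3,4)] -> total=11

Answer: ......
..###.
..###.
.####.
......
....#.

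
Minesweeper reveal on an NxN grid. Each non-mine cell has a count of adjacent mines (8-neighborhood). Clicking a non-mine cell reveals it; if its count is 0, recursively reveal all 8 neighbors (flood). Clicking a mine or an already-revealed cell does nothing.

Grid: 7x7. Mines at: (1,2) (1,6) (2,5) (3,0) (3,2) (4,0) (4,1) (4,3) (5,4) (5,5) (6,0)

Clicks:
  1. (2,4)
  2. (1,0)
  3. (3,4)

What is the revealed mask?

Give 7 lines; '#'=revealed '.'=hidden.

Click 1 (2,4) count=1: revealed 1 new [(2,4)] -> total=1
Click 2 (1,0) count=0: revealed 6 new [(0,0) (0,1) (1,0) (1,1) (2,0) (2,1)] -> total=7
Click 3 (3,4) count=2: revealed 1 new [(3,4)] -> total=8

Answer: ##.....
##.....
##..#..
....#..
.......
.......
.......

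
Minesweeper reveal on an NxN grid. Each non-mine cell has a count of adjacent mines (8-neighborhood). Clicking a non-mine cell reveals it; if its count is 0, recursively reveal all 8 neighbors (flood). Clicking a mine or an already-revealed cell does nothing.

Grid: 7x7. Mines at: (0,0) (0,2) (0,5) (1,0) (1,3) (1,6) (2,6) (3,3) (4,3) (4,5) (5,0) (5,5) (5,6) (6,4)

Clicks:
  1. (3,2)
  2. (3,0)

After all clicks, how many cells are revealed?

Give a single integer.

Answer: 9

Derivation:
Click 1 (3,2) count=2: revealed 1 new [(3,2)] -> total=1
Click 2 (3,0) count=0: revealed 8 new [(2,0) (2,1) (2,2) (3,0) (3,1) (4,0) (4,1) (4,2)] -> total=9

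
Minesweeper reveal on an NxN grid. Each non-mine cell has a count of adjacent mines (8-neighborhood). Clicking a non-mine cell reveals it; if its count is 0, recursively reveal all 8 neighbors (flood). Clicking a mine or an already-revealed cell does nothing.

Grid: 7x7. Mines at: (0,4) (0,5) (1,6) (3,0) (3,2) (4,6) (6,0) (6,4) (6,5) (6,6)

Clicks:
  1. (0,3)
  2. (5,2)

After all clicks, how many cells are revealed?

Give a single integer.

Click 1 (0,3) count=1: revealed 1 new [(0,3)] -> total=1
Click 2 (5,2) count=0: revealed 9 new [(4,1) (4,2) (4,3) (5,1) (5,2) (5,3) (6,1) (6,2) (6,3)] -> total=10

Answer: 10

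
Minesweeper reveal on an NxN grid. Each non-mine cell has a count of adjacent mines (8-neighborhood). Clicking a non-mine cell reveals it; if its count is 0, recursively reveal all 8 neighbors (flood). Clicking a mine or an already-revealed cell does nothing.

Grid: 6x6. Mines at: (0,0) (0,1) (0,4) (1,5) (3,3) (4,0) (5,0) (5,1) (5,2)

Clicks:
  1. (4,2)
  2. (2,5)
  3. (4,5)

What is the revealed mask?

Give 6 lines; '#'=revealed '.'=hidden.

Answer: ......
......
....##
....##
..####
...###

Derivation:
Click 1 (4,2) count=3: revealed 1 new [(4,2)] -> total=1
Click 2 (2,5) count=1: revealed 1 new [(2,5)] -> total=2
Click 3 (4,5) count=0: revealed 9 new [(2,4) (3,4) (3,5) (4,3) (4,4) (4,5) (5,3) (5,4) (5,5)] -> total=11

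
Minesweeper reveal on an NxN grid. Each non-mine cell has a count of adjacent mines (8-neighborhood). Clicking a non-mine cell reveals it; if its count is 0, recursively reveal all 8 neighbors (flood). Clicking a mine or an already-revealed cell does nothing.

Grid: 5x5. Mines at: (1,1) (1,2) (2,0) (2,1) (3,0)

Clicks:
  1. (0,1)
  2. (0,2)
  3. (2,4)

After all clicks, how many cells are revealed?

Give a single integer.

Click 1 (0,1) count=2: revealed 1 new [(0,1)] -> total=1
Click 2 (0,2) count=2: revealed 1 new [(0,2)] -> total=2
Click 3 (2,4) count=0: revealed 15 new [(0,3) (0,4) (1,3) (1,4) (2,2) (2,3) (2,4) (3,1) (3,2) (3,3) (3,4) (4,1) (4,2) (4,3) (4,4)] -> total=17

Answer: 17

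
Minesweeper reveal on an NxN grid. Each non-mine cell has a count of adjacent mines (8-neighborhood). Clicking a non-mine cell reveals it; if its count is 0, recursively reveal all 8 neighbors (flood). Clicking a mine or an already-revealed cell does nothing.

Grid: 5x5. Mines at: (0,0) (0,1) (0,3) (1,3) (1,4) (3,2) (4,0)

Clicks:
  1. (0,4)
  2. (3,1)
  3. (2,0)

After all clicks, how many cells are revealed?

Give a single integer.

Answer: 7

Derivation:
Click 1 (0,4) count=3: revealed 1 new [(0,4)] -> total=1
Click 2 (3,1) count=2: revealed 1 new [(3,1)] -> total=2
Click 3 (2,0) count=0: revealed 5 new [(1,0) (1,1) (2,0) (2,1) (3,0)] -> total=7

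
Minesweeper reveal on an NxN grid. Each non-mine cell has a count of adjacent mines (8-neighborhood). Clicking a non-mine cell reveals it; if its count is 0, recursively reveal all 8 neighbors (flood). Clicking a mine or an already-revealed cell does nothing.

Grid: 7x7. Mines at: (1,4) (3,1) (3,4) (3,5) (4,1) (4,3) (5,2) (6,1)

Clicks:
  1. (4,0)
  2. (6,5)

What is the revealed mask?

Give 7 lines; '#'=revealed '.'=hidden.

Click 1 (4,0) count=2: revealed 1 new [(4,0)] -> total=1
Click 2 (6,5) count=0: revealed 11 new [(4,4) (4,5) (4,6) (5,3) (5,4) (5,5) (5,6) (6,3) (6,4) (6,5) (6,6)] -> total=12

Answer: .......
.......
.......
.......
#...###
...####
...####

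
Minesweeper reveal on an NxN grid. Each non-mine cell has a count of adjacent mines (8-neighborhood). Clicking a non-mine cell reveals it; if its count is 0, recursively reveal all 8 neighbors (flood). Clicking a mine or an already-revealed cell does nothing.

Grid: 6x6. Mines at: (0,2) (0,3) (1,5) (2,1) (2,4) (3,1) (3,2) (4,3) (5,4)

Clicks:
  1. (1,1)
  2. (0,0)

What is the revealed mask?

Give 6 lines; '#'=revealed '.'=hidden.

Answer: ##....
##....
......
......
......
......

Derivation:
Click 1 (1,1) count=2: revealed 1 new [(1,1)] -> total=1
Click 2 (0,0) count=0: revealed 3 new [(0,0) (0,1) (1,0)] -> total=4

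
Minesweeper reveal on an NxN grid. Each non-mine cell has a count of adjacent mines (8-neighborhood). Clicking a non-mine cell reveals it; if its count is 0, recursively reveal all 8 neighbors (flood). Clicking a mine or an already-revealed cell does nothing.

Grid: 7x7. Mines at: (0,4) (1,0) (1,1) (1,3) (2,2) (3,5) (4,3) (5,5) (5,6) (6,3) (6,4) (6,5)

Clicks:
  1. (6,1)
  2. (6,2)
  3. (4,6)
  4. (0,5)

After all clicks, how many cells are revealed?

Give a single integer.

Answer: 16

Derivation:
Click 1 (6,1) count=0: revealed 14 new [(2,0) (2,1) (3,0) (3,1) (3,2) (4,0) (4,1) (4,2) (5,0) (5,1) (5,2) (6,0) (6,1) (6,2)] -> total=14
Click 2 (6,2) count=1: revealed 0 new [(none)] -> total=14
Click 3 (4,6) count=3: revealed 1 new [(4,6)] -> total=15
Click 4 (0,5) count=1: revealed 1 new [(0,5)] -> total=16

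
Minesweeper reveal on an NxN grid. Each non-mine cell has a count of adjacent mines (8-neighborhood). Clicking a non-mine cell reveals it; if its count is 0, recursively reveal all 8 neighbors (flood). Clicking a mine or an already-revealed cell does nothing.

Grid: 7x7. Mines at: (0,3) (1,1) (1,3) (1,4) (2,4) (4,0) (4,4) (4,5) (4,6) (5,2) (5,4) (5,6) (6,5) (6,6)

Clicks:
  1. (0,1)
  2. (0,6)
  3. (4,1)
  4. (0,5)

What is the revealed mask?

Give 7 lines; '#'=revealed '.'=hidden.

Answer: .#...##
.....##
.....##
.....##
.#.....
.......
.......

Derivation:
Click 1 (0,1) count=1: revealed 1 new [(0,1)] -> total=1
Click 2 (0,6) count=0: revealed 8 new [(0,5) (0,6) (1,5) (1,6) (2,5) (2,6) (3,5) (3,6)] -> total=9
Click 3 (4,1) count=2: revealed 1 new [(4,1)] -> total=10
Click 4 (0,5) count=1: revealed 0 new [(none)] -> total=10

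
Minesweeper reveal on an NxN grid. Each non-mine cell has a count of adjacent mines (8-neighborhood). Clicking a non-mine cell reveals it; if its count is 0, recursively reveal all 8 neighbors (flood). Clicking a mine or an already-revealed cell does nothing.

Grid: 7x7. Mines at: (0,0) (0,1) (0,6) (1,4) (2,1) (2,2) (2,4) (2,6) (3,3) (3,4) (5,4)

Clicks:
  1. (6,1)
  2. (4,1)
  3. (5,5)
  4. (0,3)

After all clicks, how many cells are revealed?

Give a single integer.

Answer: 17

Derivation:
Click 1 (6,1) count=0: revealed 15 new [(3,0) (3,1) (3,2) (4,0) (4,1) (4,2) (4,3) (5,0) (5,1) (5,2) (5,3) (6,0) (6,1) (6,2) (6,3)] -> total=15
Click 2 (4,1) count=0: revealed 0 new [(none)] -> total=15
Click 3 (5,5) count=1: revealed 1 new [(5,5)] -> total=16
Click 4 (0,3) count=1: revealed 1 new [(0,3)] -> total=17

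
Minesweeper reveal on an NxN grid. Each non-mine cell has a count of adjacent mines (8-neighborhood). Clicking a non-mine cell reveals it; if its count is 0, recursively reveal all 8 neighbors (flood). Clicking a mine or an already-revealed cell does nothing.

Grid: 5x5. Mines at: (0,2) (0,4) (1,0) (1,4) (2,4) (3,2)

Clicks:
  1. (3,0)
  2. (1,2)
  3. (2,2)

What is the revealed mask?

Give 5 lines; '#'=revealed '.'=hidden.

Answer: .....
..#..
###..
##...
##...

Derivation:
Click 1 (3,0) count=0: revealed 6 new [(2,0) (2,1) (3,0) (3,1) (4,0) (4,1)] -> total=6
Click 2 (1,2) count=1: revealed 1 new [(1,2)] -> total=7
Click 3 (2,2) count=1: revealed 1 new [(2,2)] -> total=8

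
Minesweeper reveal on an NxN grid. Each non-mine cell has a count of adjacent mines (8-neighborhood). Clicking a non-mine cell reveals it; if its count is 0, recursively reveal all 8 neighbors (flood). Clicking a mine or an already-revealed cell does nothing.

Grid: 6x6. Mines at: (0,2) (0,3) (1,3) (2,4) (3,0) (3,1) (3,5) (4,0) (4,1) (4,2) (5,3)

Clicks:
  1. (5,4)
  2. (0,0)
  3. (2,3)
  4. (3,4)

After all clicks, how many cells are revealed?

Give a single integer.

Click 1 (5,4) count=1: revealed 1 new [(5,4)] -> total=1
Click 2 (0,0) count=0: revealed 6 new [(0,0) (0,1) (1,0) (1,1) (2,0) (2,1)] -> total=7
Click 3 (2,3) count=2: revealed 1 new [(2,3)] -> total=8
Click 4 (3,4) count=2: revealed 1 new [(3,4)] -> total=9

Answer: 9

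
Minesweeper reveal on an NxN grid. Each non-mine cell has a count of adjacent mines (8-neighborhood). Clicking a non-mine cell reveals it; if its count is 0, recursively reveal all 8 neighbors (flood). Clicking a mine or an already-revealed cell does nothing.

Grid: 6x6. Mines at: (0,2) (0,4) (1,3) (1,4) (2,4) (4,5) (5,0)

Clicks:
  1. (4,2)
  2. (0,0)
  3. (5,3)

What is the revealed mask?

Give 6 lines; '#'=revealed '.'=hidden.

Answer: ##....
###...
####..
#####.
#####.
.####.

Derivation:
Click 1 (4,2) count=0: revealed 23 new [(0,0) (0,1) (1,0) (1,1) (1,2) (2,0) (2,1) (2,2) (2,3) (3,0) (3,1) (3,2) (3,3) (3,4) (4,0) (4,1) (4,2) (4,3) (4,4) (5,1) (5,2) (5,3) (5,4)] -> total=23
Click 2 (0,0) count=0: revealed 0 new [(none)] -> total=23
Click 3 (5,3) count=0: revealed 0 new [(none)] -> total=23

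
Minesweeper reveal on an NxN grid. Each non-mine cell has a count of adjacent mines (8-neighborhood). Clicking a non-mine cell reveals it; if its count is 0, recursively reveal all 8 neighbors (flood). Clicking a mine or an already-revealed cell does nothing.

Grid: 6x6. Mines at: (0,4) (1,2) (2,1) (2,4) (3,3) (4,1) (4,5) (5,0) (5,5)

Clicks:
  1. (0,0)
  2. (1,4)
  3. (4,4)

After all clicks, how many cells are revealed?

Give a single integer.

Answer: 6

Derivation:
Click 1 (0,0) count=0: revealed 4 new [(0,0) (0,1) (1,0) (1,1)] -> total=4
Click 2 (1,4) count=2: revealed 1 new [(1,4)] -> total=5
Click 3 (4,4) count=3: revealed 1 new [(4,4)] -> total=6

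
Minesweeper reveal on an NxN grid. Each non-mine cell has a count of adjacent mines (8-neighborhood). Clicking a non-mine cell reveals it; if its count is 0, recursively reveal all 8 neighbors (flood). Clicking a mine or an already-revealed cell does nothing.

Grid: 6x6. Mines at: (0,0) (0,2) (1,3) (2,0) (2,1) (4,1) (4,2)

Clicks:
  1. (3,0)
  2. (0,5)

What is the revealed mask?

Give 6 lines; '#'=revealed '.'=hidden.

Click 1 (3,0) count=3: revealed 1 new [(3,0)] -> total=1
Click 2 (0,5) count=0: revealed 16 new [(0,4) (0,5) (1,4) (1,5) (2,3) (2,4) (2,5) (3,3) (3,4) (3,5) (4,3) (4,4) (4,5) (5,3) (5,4) (5,5)] -> total=17

Answer: ....##
....##
...###
#..###
...###
...###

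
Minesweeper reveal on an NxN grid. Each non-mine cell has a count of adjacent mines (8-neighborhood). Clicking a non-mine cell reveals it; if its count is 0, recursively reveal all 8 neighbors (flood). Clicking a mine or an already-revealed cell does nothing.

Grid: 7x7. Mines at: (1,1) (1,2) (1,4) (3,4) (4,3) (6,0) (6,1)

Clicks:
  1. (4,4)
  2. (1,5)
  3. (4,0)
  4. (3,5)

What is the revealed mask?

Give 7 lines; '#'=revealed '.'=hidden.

Answer: .......
.....#.
###....
###..#.
###.#..
###....
.......

Derivation:
Click 1 (4,4) count=2: revealed 1 new [(4,4)] -> total=1
Click 2 (1,5) count=1: revealed 1 new [(1,5)] -> total=2
Click 3 (4,0) count=0: revealed 12 new [(2,0) (2,1) (2,2) (3,0) (3,1) (3,2) (4,0) (4,1) (4,2) (5,0) (5,1) (5,2)] -> total=14
Click 4 (3,5) count=1: revealed 1 new [(3,5)] -> total=15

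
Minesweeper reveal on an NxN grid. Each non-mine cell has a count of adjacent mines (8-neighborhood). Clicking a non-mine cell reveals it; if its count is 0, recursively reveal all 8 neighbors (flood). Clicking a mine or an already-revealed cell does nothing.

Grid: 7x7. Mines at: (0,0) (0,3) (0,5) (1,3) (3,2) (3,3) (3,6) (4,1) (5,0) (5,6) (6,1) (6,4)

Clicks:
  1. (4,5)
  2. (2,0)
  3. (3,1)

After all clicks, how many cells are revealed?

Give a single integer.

Click 1 (4,5) count=2: revealed 1 new [(4,5)] -> total=1
Click 2 (2,0) count=0: revealed 6 new [(1,0) (1,1) (2,0) (2,1) (3,0) (3,1)] -> total=7
Click 3 (3,1) count=2: revealed 0 new [(none)] -> total=7

Answer: 7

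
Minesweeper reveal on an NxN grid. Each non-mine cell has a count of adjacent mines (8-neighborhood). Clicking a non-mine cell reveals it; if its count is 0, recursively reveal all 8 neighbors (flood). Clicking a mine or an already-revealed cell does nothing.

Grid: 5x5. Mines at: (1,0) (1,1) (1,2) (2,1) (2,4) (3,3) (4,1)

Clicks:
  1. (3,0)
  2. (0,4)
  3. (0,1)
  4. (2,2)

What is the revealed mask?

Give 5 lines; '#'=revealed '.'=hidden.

Click 1 (3,0) count=2: revealed 1 new [(3,0)] -> total=1
Click 2 (0,4) count=0: revealed 4 new [(0,3) (0,4) (1,3) (1,4)] -> total=5
Click 3 (0,1) count=3: revealed 1 new [(0,1)] -> total=6
Click 4 (2,2) count=4: revealed 1 new [(2,2)] -> total=7

Answer: .#.##
...##
..#..
#....
.....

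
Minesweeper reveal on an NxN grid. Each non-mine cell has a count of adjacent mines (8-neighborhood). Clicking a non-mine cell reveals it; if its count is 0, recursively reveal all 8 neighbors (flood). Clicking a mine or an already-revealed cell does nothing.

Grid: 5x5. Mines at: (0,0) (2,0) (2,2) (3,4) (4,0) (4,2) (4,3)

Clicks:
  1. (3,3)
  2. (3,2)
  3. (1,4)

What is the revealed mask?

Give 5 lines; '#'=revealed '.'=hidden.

Click 1 (3,3) count=4: revealed 1 new [(3,3)] -> total=1
Click 2 (3,2) count=3: revealed 1 new [(3,2)] -> total=2
Click 3 (1,4) count=0: revealed 10 new [(0,1) (0,2) (0,3) (0,4) (1,1) (1,2) (1,3) (1,4) (2,3) (2,4)] -> total=12

Answer: .####
.####
...##
..##.
.....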